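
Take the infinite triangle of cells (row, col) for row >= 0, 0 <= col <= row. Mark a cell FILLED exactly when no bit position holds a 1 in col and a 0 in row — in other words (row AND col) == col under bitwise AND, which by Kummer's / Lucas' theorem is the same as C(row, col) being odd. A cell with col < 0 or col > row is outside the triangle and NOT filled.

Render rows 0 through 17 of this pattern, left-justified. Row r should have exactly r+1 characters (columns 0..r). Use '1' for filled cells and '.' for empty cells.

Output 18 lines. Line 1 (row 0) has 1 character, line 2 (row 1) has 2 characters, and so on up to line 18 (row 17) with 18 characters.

r0=0: 1
r1=1: 11
r2=10: 1.1
r3=11: 1111
r4=100: 1...1
r5=101: 11..11
r6=110: 1.1.1.1
r7=111: 11111111
r8=1000: 1.......1
r9=1001: 11......11
r10=1010: 1.1.....1.1
r11=1011: 1111....1111
r12=1100: 1...1...1...1
r13=1101: 11..11..11..11
r14=1110: 1.1.1.1.1.1.1.1
r15=1111: 1111111111111111
r16=10000: 1...............1
r17=10001: 11..............11

Answer: 1
11
1.1
1111
1...1
11..11
1.1.1.1
11111111
1.......1
11......11
1.1.....1.1
1111....1111
1...1...1...1
11..11..11..11
1.1.1.1.1.1.1.1
1111111111111111
1...............1
11..............11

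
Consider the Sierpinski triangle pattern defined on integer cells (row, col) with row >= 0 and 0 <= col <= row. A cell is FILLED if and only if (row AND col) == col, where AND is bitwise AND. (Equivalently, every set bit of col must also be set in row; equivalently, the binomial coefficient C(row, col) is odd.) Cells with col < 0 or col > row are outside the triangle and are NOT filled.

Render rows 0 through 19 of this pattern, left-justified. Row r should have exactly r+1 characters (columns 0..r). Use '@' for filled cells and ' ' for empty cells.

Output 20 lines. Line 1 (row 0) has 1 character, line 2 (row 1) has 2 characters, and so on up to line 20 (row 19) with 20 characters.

r0=0: @
r1=1: @@
r2=10: @ @
r3=11: @@@@
r4=100: @   @
r5=101: @@  @@
r6=110: @ @ @ @
r7=111: @@@@@@@@
r8=1000: @       @
r9=1001: @@      @@
r10=1010: @ @     @ @
r11=1011: @@@@    @@@@
r12=1100: @   @   @   @
r13=1101: @@  @@  @@  @@
r14=1110: @ @ @ @ @ @ @ @
r15=1111: @@@@@@@@@@@@@@@@
r16=10000: @               @
r17=10001: @@              @@
r18=10010: @ @             @ @
r19=10011: @@@@            @@@@

Answer: @
@@
@ @
@@@@
@   @
@@  @@
@ @ @ @
@@@@@@@@
@       @
@@      @@
@ @     @ @
@@@@    @@@@
@   @   @   @
@@  @@  @@  @@
@ @ @ @ @ @ @ @
@@@@@@@@@@@@@@@@
@               @
@@              @@
@ @             @ @
@@@@            @@@@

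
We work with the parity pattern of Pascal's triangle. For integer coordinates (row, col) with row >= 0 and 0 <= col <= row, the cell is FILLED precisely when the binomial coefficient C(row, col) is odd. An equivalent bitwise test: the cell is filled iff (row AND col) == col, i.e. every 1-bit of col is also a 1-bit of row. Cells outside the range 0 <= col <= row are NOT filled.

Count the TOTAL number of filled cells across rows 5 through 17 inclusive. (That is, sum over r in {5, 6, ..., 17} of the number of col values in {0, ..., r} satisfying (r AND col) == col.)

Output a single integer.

Answer: 76

Derivation:
r5=101 pc2: +4 =4
r6=110 pc2: +4 =8
r7=111 pc3: +8 =16
r8=1000 pc1: +2 =18
r9=1001 pc2: +4 =22
r10=1010 pc2: +4 =26
r11=1011 pc3: +8 =34
r12=1100 pc2: +4 =38
r13=1101 pc3: +8 =46
r14=1110 pc3: +8 =54
r15=1111 pc4: +16 =70
r16=10000 pc1: +2 =72
r17=10001 pc2: +4 =76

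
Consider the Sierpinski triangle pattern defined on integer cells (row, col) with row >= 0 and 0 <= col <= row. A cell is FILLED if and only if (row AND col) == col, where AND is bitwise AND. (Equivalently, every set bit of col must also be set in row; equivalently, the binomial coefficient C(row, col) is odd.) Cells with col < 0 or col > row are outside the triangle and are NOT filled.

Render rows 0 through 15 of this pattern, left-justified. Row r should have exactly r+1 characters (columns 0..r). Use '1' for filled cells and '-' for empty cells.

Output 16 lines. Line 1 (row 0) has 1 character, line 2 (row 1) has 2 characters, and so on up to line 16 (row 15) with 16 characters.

Answer: 1
11
1-1
1111
1---1
11--11
1-1-1-1
11111111
1-------1
11------11
1-1-----1-1
1111----1111
1---1---1---1
11--11--11--11
1-1-1-1-1-1-1-1
1111111111111111

Derivation:
r0=0: 1
r1=1: 11
r2=10: 1-1
r3=11: 1111
r4=100: 1---1
r5=101: 11--11
r6=110: 1-1-1-1
r7=111: 11111111
r8=1000: 1-------1
r9=1001: 11------11
r10=1010: 1-1-----1-1
r11=1011: 1111----1111
r12=1100: 1---1---1---1
r13=1101: 11--11--11--11
r14=1110: 1-1-1-1-1-1-1-1
r15=1111: 1111111111111111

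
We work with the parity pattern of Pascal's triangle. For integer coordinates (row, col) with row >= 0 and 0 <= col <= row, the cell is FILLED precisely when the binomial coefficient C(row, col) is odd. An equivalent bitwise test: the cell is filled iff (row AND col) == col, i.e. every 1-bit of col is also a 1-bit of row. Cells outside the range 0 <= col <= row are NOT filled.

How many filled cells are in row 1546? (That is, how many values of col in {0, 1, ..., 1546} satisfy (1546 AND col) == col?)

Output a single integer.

Answer: 16

Derivation:
1546 in binary = 11000001010
popcount(1546) = number of 1-bits in 11000001010 = 4
A col c satisfies (1546 AND c) == c iff every set bit of c is also set in 1546; each of the 4 set bits of 1546 can independently be on or off in c.
count = 2^4 = 16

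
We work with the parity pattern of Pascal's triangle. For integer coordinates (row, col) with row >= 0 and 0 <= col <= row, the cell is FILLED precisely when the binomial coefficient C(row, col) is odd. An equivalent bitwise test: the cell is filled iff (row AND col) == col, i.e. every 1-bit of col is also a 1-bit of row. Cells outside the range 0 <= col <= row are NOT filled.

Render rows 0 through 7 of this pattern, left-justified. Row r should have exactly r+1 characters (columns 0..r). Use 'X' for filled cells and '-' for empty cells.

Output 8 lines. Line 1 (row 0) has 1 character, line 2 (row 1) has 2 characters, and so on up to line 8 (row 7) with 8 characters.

r0=0: X
r1=1: XX
r2=10: X-X
r3=11: XXXX
r4=100: X---X
r5=101: XX--XX
r6=110: X-X-X-X
r7=111: XXXXXXXX

Answer: X
XX
X-X
XXXX
X---X
XX--XX
X-X-X-X
XXXXXXXX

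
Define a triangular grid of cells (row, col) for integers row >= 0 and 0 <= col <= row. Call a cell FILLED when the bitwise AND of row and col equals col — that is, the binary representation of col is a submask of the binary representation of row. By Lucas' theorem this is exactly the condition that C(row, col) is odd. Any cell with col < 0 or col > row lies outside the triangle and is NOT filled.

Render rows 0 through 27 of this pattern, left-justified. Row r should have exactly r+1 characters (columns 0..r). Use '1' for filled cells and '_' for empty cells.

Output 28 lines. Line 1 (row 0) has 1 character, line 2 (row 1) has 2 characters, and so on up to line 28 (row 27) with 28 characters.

r0=0: 1
r1=1: 11
r2=10: 1_1
r3=11: 1111
r4=100: 1___1
r5=101: 11__11
r6=110: 1_1_1_1
r7=111: 11111111
r8=1000: 1_______1
r9=1001: 11______11
r10=1010: 1_1_____1_1
r11=1011: 1111____1111
r12=1100: 1___1___1___1
r13=1101: 11__11__11__11
r14=1110: 1_1_1_1_1_1_1_1
r15=1111: 1111111111111111
r16=10000: 1_______________1
r17=10001: 11______________11
r18=10010: 1_1_____________1_1
r19=10011: 1111____________1111
r20=10100: 1___1___________1___1
r21=10101: 11__11__________11__11
r22=10110: 1_1_1_1_________1_1_1_1
r23=10111: 11111111________11111111
r24=11000: 1_______1_______1_______1
r25=11001: 11______11______11______11
r26=11010: 1_1_____1_1_____1_1_____1_1
r27=11011: 1111____1111____1111____1111

Answer: 1
11
1_1
1111
1___1
11__11
1_1_1_1
11111111
1_______1
11______11
1_1_____1_1
1111____1111
1___1___1___1
11__11__11__11
1_1_1_1_1_1_1_1
1111111111111111
1_______________1
11______________11
1_1_____________1_1
1111____________1111
1___1___________1___1
11__11__________11__11
1_1_1_1_________1_1_1_1
11111111________11111111
1_______1_______1_______1
11______11______11______11
1_1_____1_1_____1_1_____1_1
1111____1111____1111____1111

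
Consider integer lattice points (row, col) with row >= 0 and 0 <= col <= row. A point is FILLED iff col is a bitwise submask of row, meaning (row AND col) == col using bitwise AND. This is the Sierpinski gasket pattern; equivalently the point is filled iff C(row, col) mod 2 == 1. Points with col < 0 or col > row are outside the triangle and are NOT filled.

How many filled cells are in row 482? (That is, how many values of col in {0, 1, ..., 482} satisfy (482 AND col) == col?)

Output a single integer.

482 in binary = 111100010
popcount(482) = number of 1-bits in 111100010 = 5
A col c satisfies (482 AND c) == c iff every set bit of c is also set in 482; each of the 5 set bits of 482 can independently be on or off in c.
count = 2^5 = 32

Answer: 32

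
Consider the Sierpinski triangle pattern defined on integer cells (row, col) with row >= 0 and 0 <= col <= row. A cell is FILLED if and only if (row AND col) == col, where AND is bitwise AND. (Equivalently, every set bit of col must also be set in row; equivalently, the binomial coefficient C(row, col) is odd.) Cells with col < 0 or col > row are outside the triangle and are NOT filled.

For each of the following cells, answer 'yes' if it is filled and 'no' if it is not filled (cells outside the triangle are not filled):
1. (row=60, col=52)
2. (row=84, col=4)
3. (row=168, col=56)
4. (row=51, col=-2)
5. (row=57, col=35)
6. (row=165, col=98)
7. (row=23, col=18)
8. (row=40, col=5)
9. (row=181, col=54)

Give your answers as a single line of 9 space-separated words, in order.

(60,52): row=0b111100, col=0b110100, row AND col = 0b110100 = 52; 52 == 52 -> filled
(84,4): row=0b1010100, col=0b100, row AND col = 0b100 = 4; 4 == 4 -> filled
(168,56): row=0b10101000, col=0b111000, row AND col = 0b101000 = 40; 40 != 56 -> empty
(51,-2): col outside [0, 51] -> not filled
(57,35): row=0b111001, col=0b100011, row AND col = 0b100001 = 33; 33 != 35 -> empty
(165,98): row=0b10100101, col=0b1100010, row AND col = 0b100000 = 32; 32 != 98 -> empty
(23,18): row=0b10111, col=0b10010, row AND col = 0b10010 = 18; 18 == 18 -> filled
(40,5): row=0b101000, col=0b101, row AND col = 0b0 = 0; 0 != 5 -> empty
(181,54): row=0b10110101, col=0b110110, row AND col = 0b110100 = 52; 52 != 54 -> empty

Answer: yes yes no no no no yes no no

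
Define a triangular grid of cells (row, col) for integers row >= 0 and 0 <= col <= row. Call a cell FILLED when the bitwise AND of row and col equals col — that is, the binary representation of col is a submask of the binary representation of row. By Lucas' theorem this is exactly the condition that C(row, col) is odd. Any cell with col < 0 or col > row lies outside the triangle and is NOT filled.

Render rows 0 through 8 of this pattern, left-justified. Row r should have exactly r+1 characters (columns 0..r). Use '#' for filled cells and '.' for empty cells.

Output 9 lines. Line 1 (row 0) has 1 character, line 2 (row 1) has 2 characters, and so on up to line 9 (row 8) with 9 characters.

Answer: #
##
#.#
####
#...#
##..##
#.#.#.#
########
#.......#

Derivation:
r0=0: #
r1=1: ##
r2=10: #.#
r3=11: ####
r4=100: #...#
r5=101: ##..##
r6=110: #.#.#.#
r7=111: ########
r8=1000: #.......#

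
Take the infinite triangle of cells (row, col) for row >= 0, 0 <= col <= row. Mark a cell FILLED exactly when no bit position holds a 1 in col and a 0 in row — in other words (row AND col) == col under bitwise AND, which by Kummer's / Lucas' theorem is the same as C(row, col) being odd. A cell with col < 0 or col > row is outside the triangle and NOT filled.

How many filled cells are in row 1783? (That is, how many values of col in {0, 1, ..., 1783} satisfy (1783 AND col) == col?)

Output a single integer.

1783 in binary = 11011110111
popcount(1783) = number of 1-bits in 11011110111 = 9
A col c satisfies (1783 AND c) == c iff every set bit of c is also set in 1783; each of the 9 set bits of 1783 can independently be on or off in c.
count = 2^9 = 512

Answer: 512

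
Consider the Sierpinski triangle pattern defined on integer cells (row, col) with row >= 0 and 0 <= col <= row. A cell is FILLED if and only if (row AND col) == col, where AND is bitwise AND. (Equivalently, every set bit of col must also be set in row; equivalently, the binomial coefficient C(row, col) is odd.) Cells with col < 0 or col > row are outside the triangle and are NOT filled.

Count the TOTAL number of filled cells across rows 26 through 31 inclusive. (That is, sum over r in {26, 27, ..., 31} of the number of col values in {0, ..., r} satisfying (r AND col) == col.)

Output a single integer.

Answer: 96

Derivation:
r26=11010 pc3: +8 =8
r27=11011 pc4: +16 =24
r28=11100 pc3: +8 =32
r29=11101 pc4: +16 =48
r30=11110 pc4: +16 =64
r31=11111 pc5: +32 =96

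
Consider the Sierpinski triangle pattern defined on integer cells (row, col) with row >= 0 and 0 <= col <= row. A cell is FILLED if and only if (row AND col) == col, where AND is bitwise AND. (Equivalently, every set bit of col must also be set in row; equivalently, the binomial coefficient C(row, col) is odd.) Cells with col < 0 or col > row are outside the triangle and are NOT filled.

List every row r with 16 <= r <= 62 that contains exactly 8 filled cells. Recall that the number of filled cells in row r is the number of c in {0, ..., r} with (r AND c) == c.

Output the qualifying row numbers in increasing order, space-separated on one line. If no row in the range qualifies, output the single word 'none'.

Row r has 2^popcount(r) filled cells, so we need popcount(r) = log2(8) = 3.
Scan r = 16..62 and keep those with exactly 3 one-bits:
r=16=10000 popcount=1 -> skip
r=17=10001 popcount=2 -> skip
r=18=10010 popcount=2 -> skip
r=19=10011 popcount=3 -> KEEP
r=20=10100 popcount=2 -> skip
r=21=10101 popcount=3 -> KEEP
r=22=10110 popcount=3 -> KEEP
r=23=10111 popcount=4 -> skip
r=24=11000 popcount=2 -> skip
r=25=11001 popcount=3 -> KEEP
r=26=11010 popcount=3 -> KEEP
r=27=11011 popcount=4 -> skip
r=28=11100 popcount=3 -> KEEP
r=29=11101 popcount=4 -> skip
r=30=11110 popcount=4 -> skip
r=31=11111 popcount=5 -> skip
r=32=100000 popcount=1 -> skip
r=33=100001 popcount=2 -> skip
r=34=100010 popcount=2 -> skip
r=35=100011 popcount=3 -> KEEP
r=36=100100 popcount=2 -> skip
r=37=100101 popcount=3 -> KEEP
r=38=100110 popcount=3 -> KEEP
r=39=100111 popcount=4 -> skip
r=40=101000 popcount=2 -> skip
r=41=101001 popcount=3 -> KEEP
r=42=101010 popcount=3 -> KEEP
r=43=101011 popcount=4 -> skip
r=44=101100 popcount=3 -> KEEP
r=45=101101 popcount=4 -> skip
r=46=101110 popcount=4 -> skip
r=47=101111 popcount=5 -> skip
r=48=110000 popcount=2 -> skip
r=49=110001 popcount=3 -> KEEP
r=50=110010 popcount=3 -> KEEP
r=51=110011 popcount=4 -> skip
r=52=110100 popcount=3 -> KEEP
r=53=110101 popcount=4 -> skip
r=54=110110 popcount=4 -> skip
r=55=110111 popcount=5 -> skip
r=56=111000 popcount=3 -> KEEP
r=57=111001 popcount=4 -> skip
r=58=111010 popcount=4 -> skip
r=59=111011 popcount=5 -> skip
r=60=111100 popcount=4 -> skip
r=61=111101 popcount=5 -> skip
r=62=111110 popcount=5 -> skip
Kept rows: 19 21 22 25 26 28 35 37 38 41 42 44 49 50 52 56

Answer: 19 21 22 25 26 28 35 37 38 41 42 44 49 50 52 56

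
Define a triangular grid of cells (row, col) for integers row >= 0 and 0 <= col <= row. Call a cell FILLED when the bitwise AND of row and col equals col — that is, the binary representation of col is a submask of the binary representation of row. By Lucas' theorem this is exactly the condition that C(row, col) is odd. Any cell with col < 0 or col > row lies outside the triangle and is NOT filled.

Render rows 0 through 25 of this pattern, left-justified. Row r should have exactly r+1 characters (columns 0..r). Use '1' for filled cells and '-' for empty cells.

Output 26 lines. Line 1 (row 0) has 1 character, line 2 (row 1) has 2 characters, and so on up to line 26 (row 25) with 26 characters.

r0=0: 1
r1=1: 11
r2=10: 1-1
r3=11: 1111
r4=100: 1---1
r5=101: 11--11
r6=110: 1-1-1-1
r7=111: 11111111
r8=1000: 1-------1
r9=1001: 11------11
r10=1010: 1-1-----1-1
r11=1011: 1111----1111
r12=1100: 1---1---1---1
r13=1101: 11--11--11--11
r14=1110: 1-1-1-1-1-1-1-1
r15=1111: 1111111111111111
r16=10000: 1---------------1
r17=10001: 11--------------11
r18=10010: 1-1-------------1-1
r19=10011: 1111------------1111
r20=10100: 1---1-----------1---1
r21=10101: 11--11----------11--11
r22=10110: 1-1-1-1---------1-1-1-1
r23=10111: 11111111--------11111111
r24=11000: 1-------1-------1-------1
r25=11001: 11------11------11------11

Answer: 1
11
1-1
1111
1---1
11--11
1-1-1-1
11111111
1-------1
11------11
1-1-----1-1
1111----1111
1---1---1---1
11--11--11--11
1-1-1-1-1-1-1-1
1111111111111111
1---------------1
11--------------11
1-1-------------1-1
1111------------1111
1---1-----------1---1
11--11----------11--11
1-1-1-1---------1-1-1-1
11111111--------11111111
1-------1-------1-------1
11------11------11------11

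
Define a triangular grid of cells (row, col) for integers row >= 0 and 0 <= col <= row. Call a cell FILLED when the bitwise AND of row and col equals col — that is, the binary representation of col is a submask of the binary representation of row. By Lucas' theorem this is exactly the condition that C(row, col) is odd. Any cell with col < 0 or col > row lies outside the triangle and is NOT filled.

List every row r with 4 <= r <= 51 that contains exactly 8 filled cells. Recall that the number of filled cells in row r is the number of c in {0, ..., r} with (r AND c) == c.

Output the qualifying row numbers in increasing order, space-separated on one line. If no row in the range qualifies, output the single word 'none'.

Answer: 7 11 13 14 19 21 22 25 26 28 35 37 38 41 42 44 49 50

Derivation:
Row r has 2^popcount(r) filled cells, so we need popcount(r) = log2(8) = 3.
Scan r = 4..51 and keep those with exactly 3 one-bits:
r=4=100 popcount=1 -> skip
r=5=101 popcount=2 -> skip
r=6=110 popcount=2 -> skip
r=7=111 popcount=3 -> KEEP
r=8=1000 popcount=1 -> skip
r=9=1001 popcount=2 -> skip
r=10=1010 popcount=2 -> skip
r=11=1011 popcount=3 -> KEEP
r=12=1100 popcount=2 -> skip
r=13=1101 popcount=3 -> KEEP
r=14=1110 popcount=3 -> KEEP
r=15=1111 popcount=4 -> skip
r=16=10000 popcount=1 -> skip
r=17=10001 popcount=2 -> skip
r=18=10010 popcount=2 -> skip
r=19=10011 popcount=3 -> KEEP
r=20=10100 popcount=2 -> skip
r=21=10101 popcount=3 -> KEEP
r=22=10110 popcount=3 -> KEEP
r=23=10111 popcount=4 -> skip
r=24=11000 popcount=2 -> skip
r=25=11001 popcount=3 -> KEEP
r=26=11010 popcount=3 -> KEEP
r=27=11011 popcount=4 -> skip
r=28=11100 popcount=3 -> KEEP
r=29=11101 popcount=4 -> skip
r=30=11110 popcount=4 -> skip
r=31=11111 popcount=5 -> skip
r=32=100000 popcount=1 -> skip
r=33=100001 popcount=2 -> skip
r=34=100010 popcount=2 -> skip
r=35=100011 popcount=3 -> KEEP
r=36=100100 popcount=2 -> skip
r=37=100101 popcount=3 -> KEEP
r=38=100110 popcount=3 -> KEEP
r=39=100111 popcount=4 -> skip
r=40=101000 popcount=2 -> skip
r=41=101001 popcount=3 -> KEEP
r=42=101010 popcount=3 -> KEEP
r=43=101011 popcount=4 -> skip
r=44=101100 popcount=3 -> KEEP
r=45=101101 popcount=4 -> skip
r=46=101110 popcount=4 -> skip
r=47=101111 popcount=5 -> skip
r=48=110000 popcount=2 -> skip
r=49=110001 popcount=3 -> KEEP
r=50=110010 popcount=3 -> KEEP
r=51=110011 popcount=4 -> skip
Kept rows: 7 11 13 14 19 21 22 25 26 28 35 37 38 41 42 44 49 50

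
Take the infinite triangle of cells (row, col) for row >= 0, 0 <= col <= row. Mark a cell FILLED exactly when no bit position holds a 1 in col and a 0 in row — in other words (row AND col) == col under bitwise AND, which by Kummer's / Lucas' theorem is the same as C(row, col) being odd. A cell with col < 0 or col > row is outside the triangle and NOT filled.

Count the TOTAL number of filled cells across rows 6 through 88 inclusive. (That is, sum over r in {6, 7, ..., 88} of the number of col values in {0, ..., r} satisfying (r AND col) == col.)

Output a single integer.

r6=110 pc2: +4 =4
r7=111 pc3: +8 =12
r8=1000 pc1: +2 =14
r9=1001 pc2: +4 =18
r10=1010 pc2: +4 =22
r11=1011 pc3: +8 =30
r12=1100 pc2: +4 =34
r13=1101 pc3: +8 =42
r14=1110 pc3: +8 =50
r15=1111 pc4: +16 =66
r16=10000 pc1: +2 =68
r17=10001 pc2: +4 =72
r18=10010 pc2: +4 =76
r19=10011 pc3: +8 =84
r20=10100 pc2: +4 =88
r21=10101 pc3: +8 =96
r22=10110 pc3: +8 =104
r23=10111 pc4: +16 =120
r24=11000 pc2: +4 =124
r25=11001 pc3: +8 =132
r26=11010 pc3: +8 =140
r27=11011 pc4: +16 =156
r28=11100 pc3: +8 =164
r29=11101 pc4: +16 =180
r30=11110 pc4: +16 =196
r31=11111 pc5: +32 =228
r32=100000 pc1: +2 =230
r33=100001 pc2: +4 =234
r34=100010 pc2: +4 =238
r35=100011 pc3: +8 =246
r36=100100 pc2: +4 =250
r37=100101 pc3: +8 =258
r38=100110 pc3: +8 =266
r39=100111 pc4: +16 =282
r40=101000 pc2: +4 =286
r41=101001 pc3: +8 =294
r42=101010 pc3: +8 =302
r43=101011 pc4: +16 =318
r44=101100 pc3: +8 =326
r45=101101 pc4: +16 =342
r46=101110 pc4: +16 =358
r47=101111 pc5: +32 =390
r48=110000 pc2: +4 =394
r49=110001 pc3: +8 =402
r50=110010 pc3: +8 =410
r51=110011 pc4: +16 =426
r52=110100 pc3: +8 =434
r53=110101 pc4: +16 =450
r54=110110 pc4: +16 =466
r55=110111 pc5: +32 =498
r56=111000 pc3: +8 =506
r57=111001 pc4: +16 =522
r58=111010 pc4: +16 =538
r59=111011 pc5: +32 =570
r60=111100 pc4: +16 =586
r61=111101 pc5: +32 =618
r62=111110 pc5: +32 =650
r63=111111 pc6: +64 =714
r64=1000000 pc1: +2 =716
r65=1000001 pc2: +4 =720
r66=1000010 pc2: +4 =724
r67=1000011 pc3: +8 =732
r68=1000100 pc2: +4 =736
r69=1000101 pc3: +8 =744
r70=1000110 pc3: +8 =752
r71=1000111 pc4: +16 =768
r72=1001000 pc2: +4 =772
r73=1001001 pc3: +8 =780
r74=1001010 pc3: +8 =788
r75=1001011 pc4: +16 =804
r76=1001100 pc3: +8 =812
r77=1001101 pc4: +16 =828
r78=1001110 pc4: +16 =844
r79=1001111 pc5: +32 =876
r80=1010000 pc2: +4 =880
r81=1010001 pc3: +8 =888
r82=1010010 pc3: +8 =896
r83=1010011 pc4: +16 =912
r84=1010100 pc3: +8 =920
r85=1010101 pc4: +16 =936
r86=1010110 pc4: +16 =952
r87=1010111 pc5: +32 =984
r88=1011000 pc3: +8 =992

Answer: 992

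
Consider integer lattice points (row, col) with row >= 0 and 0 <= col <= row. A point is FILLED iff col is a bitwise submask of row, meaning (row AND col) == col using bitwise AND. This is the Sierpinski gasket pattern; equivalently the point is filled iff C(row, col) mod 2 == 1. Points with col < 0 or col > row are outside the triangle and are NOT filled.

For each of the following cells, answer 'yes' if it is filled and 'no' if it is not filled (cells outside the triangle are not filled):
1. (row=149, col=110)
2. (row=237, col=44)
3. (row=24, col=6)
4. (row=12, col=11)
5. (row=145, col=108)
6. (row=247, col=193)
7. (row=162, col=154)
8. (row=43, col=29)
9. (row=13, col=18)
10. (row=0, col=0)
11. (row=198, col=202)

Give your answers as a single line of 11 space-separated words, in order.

(149,110): row=0b10010101, col=0b1101110, row AND col = 0b100 = 4; 4 != 110 -> empty
(237,44): row=0b11101101, col=0b101100, row AND col = 0b101100 = 44; 44 == 44 -> filled
(24,6): row=0b11000, col=0b110, row AND col = 0b0 = 0; 0 != 6 -> empty
(12,11): row=0b1100, col=0b1011, row AND col = 0b1000 = 8; 8 != 11 -> empty
(145,108): row=0b10010001, col=0b1101100, row AND col = 0b0 = 0; 0 != 108 -> empty
(247,193): row=0b11110111, col=0b11000001, row AND col = 0b11000001 = 193; 193 == 193 -> filled
(162,154): row=0b10100010, col=0b10011010, row AND col = 0b10000010 = 130; 130 != 154 -> empty
(43,29): row=0b101011, col=0b11101, row AND col = 0b1001 = 9; 9 != 29 -> empty
(13,18): col outside [0, 13] -> not filled
(0,0): row=0b0, col=0b0, row AND col = 0b0 = 0; 0 == 0 -> filled
(198,202): col outside [0, 198] -> not filled

Answer: no yes no no no yes no no no yes no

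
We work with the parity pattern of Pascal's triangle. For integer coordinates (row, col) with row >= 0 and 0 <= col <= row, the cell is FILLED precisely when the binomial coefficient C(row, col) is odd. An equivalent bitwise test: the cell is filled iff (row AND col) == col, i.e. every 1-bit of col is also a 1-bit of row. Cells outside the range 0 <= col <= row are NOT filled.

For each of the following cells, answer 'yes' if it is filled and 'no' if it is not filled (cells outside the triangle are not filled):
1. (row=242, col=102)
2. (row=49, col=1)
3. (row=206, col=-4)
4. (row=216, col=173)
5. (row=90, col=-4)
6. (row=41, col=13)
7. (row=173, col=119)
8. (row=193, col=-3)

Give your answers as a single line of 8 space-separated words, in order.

(242,102): row=0b11110010, col=0b1100110, row AND col = 0b1100010 = 98; 98 != 102 -> empty
(49,1): row=0b110001, col=0b1, row AND col = 0b1 = 1; 1 == 1 -> filled
(206,-4): col outside [0, 206] -> not filled
(216,173): row=0b11011000, col=0b10101101, row AND col = 0b10001000 = 136; 136 != 173 -> empty
(90,-4): col outside [0, 90] -> not filled
(41,13): row=0b101001, col=0b1101, row AND col = 0b1001 = 9; 9 != 13 -> empty
(173,119): row=0b10101101, col=0b1110111, row AND col = 0b100101 = 37; 37 != 119 -> empty
(193,-3): col outside [0, 193] -> not filled

Answer: no yes no no no no no no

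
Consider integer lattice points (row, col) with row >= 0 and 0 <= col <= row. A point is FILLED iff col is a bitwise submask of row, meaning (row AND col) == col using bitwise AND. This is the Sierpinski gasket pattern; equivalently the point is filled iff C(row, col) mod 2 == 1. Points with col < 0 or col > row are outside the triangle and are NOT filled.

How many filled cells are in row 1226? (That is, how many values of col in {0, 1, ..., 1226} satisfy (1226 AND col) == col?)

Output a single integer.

Answer: 32

Derivation:
1226 in binary = 10011001010
popcount(1226) = number of 1-bits in 10011001010 = 5
A col c satisfies (1226 AND c) == c iff every set bit of c is also set in 1226; each of the 5 set bits of 1226 can independently be on or off in c.
count = 2^5 = 32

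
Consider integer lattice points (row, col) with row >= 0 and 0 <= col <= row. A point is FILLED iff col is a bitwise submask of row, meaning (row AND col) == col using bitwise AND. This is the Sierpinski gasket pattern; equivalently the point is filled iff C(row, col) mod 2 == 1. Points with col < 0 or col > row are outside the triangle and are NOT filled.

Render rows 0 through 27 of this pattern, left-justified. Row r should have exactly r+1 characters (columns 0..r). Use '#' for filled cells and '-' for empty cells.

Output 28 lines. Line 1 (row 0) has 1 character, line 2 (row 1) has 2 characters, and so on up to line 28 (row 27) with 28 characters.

Answer: #
##
#-#
####
#---#
##--##
#-#-#-#
########
#-------#
##------##
#-#-----#-#
####----####
#---#---#---#
##--##--##--##
#-#-#-#-#-#-#-#
################
#---------------#
##--------------##
#-#-------------#-#
####------------####
#---#-----------#---#
##--##----------##--##
#-#-#-#---------#-#-#-#
########--------########
#-------#-------#-------#
##------##------##------##
#-#-----#-#-----#-#-----#-#
####----####----####----####

Derivation:
r0=0: #
r1=1: ##
r2=10: #-#
r3=11: ####
r4=100: #---#
r5=101: ##--##
r6=110: #-#-#-#
r7=111: ########
r8=1000: #-------#
r9=1001: ##------##
r10=1010: #-#-----#-#
r11=1011: ####----####
r12=1100: #---#---#---#
r13=1101: ##--##--##--##
r14=1110: #-#-#-#-#-#-#-#
r15=1111: ################
r16=10000: #---------------#
r17=10001: ##--------------##
r18=10010: #-#-------------#-#
r19=10011: ####------------####
r20=10100: #---#-----------#---#
r21=10101: ##--##----------##--##
r22=10110: #-#-#-#---------#-#-#-#
r23=10111: ########--------########
r24=11000: #-------#-------#-------#
r25=11001: ##------##------##------##
r26=11010: #-#-----#-#-----#-#-----#-#
r27=11011: ####----####----####----####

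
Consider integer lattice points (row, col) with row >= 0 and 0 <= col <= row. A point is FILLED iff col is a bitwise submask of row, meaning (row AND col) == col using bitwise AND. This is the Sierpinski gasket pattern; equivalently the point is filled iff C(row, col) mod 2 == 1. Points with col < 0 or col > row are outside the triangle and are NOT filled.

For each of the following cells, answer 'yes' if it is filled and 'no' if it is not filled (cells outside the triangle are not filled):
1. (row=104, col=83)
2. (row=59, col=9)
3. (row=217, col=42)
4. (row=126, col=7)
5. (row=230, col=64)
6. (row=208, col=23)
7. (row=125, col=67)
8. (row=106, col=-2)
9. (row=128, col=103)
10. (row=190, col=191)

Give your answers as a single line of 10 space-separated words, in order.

(104,83): row=0b1101000, col=0b1010011, row AND col = 0b1000000 = 64; 64 != 83 -> empty
(59,9): row=0b111011, col=0b1001, row AND col = 0b1001 = 9; 9 == 9 -> filled
(217,42): row=0b11011001, col=0b101010, row AND col = 0b1000 = 8; 8 != 42 -> empty
(126,7): row=0b1111110, col=0b111, row AND col = 0b110 = 6; 6 != 7 -> empty
(230,64): row=0b11100110, col=0b1000000, row AND col = 0b1000000 = 64; 64 == 64 -> filled
(208,23): row=0b11010000, col=0b10111, row AND col = 0b10000 = 16; 16 != 23 -> empty
(125,67): row=0b1111101, col=0b1000011, row AND col = 0b1000001 = 65; 65 != 67 -> empty
(106,-2): col outside [0, 106] -> not filled
(128,103): row=0b10000000, col=0b1100111, row AND col = 0b0 = 0; 0 != 103 -> empty
(190,191): col outside [0, 190] -> not filled

Answer: no yes no no yes no no no no no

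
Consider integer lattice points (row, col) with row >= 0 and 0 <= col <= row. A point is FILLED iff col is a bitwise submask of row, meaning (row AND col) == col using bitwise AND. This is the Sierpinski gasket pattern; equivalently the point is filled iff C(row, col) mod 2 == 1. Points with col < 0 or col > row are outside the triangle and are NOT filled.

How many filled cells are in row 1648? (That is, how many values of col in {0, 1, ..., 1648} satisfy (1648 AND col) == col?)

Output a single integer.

Answer: 32

Derivation:
1648 in binary = 11001110000
popcount(1648) = number of 1-bits in 11001110000 = 5
A col c satisfies (1648 AND c) == c iff every set bit of c is also set in 1648; each of the 5 set bits of 1648 can independently be on or off in c.
count = 2^5 = 32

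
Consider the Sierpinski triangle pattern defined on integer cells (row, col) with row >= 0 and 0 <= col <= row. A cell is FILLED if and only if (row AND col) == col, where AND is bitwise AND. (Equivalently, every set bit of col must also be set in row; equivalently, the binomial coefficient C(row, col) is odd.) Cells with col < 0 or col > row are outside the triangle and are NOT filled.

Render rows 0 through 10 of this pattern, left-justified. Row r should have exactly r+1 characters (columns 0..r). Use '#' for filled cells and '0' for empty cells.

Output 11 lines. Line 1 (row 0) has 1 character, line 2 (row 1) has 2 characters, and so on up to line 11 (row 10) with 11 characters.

r0=0: #
r1=1: ##
r2=10: #0#
r3=11: ####
r4=100: #000#
r5=101: ##00##
r6=110: #0#0#0#
r7=111: ########
r8=1000: #0000000#
r9=1001: ##000000##
r10=1010: #0#00000#0#

Answer: #
##
#0#
####
#000#
##00##
#0#0#0#
########
#0000000#
##000000##
#0#00000#0#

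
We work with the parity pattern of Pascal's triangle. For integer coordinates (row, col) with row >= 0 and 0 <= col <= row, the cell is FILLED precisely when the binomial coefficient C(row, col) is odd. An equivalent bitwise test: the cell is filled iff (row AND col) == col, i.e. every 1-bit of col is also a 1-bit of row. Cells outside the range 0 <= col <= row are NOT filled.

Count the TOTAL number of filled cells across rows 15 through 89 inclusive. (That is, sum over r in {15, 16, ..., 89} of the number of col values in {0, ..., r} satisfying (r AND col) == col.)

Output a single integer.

Answer: 958

Derivation:
r15=1111 pc4: +16 =16
r16=10000 pc1: +2 =18
r17=10001 pc2: +4 =22
r18=10010 pc2: +4 =26
r19=10011 pc3: +8 =34
r20=10100 pc2: +4 =38
r21=10101 pc3: +8 =46
r22=10110 pc3: +8 =54
r23=10111 pc4: +16 =70
r24=11000 pc2: +4 =74
r25=11001 pc3: +8 =82
r26=11010 pc3: +8 =90
r27=11011 pc4: +16 =106
r28=11100 pc3: +8 =114
r29=11101 pc4: +16 =130
r30=11110 pc4: +16 =146
r31=11111 pc5: +32 =178
r32=100000 pc1: +2 =180
r33=100001 pc2: +4 =184
r34=100010 pc2: +4 =188
r35=100011 pc3: +8 =196
r36=100100 pc2: +4 =200
r37=100101 pc3: +8 =208
r38=100110 pc3: +8 =216
r39=100111 pc4: +16 =232
r40=101000 pc2: +4 =236
r41=101001 pc3: +8 =244
r42=101010 pc3: +8 =252
r43=101011 pc4: +16 =268
r44=101100 pc3: +8 =276
r45=101101 pc4: +16 =292
r46=101110 pc4: +16 =308
r47=101111 pc5: +32 =340
r48=110000 pc2: +4 =344
r49=110001 pc3: +8 =352
r50=110010 pc3: +8 =360
r51=110011 pc4: +16 =376
r52=110100 pc3: +8 =384
r53=110101 pc4: +16 =400
r54=110110 pc4: +16 =416
r55=110111 pc5: +32 =448
r56=111000 pc3: +8 =456
r57=111001 pc4: +16 =472
r58=111010 pc4: +16 =488
r59=111011 pc5: +32 =520
r60=111100 pc4: +16 =536
r61=111101 pc5: +32 =568
r62=111110 pc5: +32 =600
r63=111111 pc6: +64 =664
r64=1000000 pc1: +2 =666
r65=1000001 pc2: +4 =670
r66=1000010 pc2: +4 =674
r67=1000011 pc3: +8 =682
r68=1000100 pc2: +4 =686
r69=1000101 pc3: +8 =694
r70=1000110 pc3: +8 =702
r71=1000111 pc4: +16 =718
r72=1001000 pc2: +4 =722
r73=1001001 pc3: +8 =730
r74=1001010 pc3: +8 =738
r75=1001011 pc4: +16 =754
r76=1001100 pc3: +8 =762
r77=1001101 pc4: +16 =778
r78=1001110 pc4: +16 =794
r79=1001111 pc5: +32 =826
r80=1010000 pc2: +4 =830
r81=1010001 pc3: +8 =838
r82=1010010 pc3: +8 =846
r83=1010011 pc4: +16 =862
r84=1010100 pc3: +8 =870
r85=1010101 pc4: +16 =886
r86=1010110 pc4: +16 =902
r87=1010111 pc5: +32 =934
r88=1011000 pc3: +8 =942
r89=1011001 pc4: +16 =958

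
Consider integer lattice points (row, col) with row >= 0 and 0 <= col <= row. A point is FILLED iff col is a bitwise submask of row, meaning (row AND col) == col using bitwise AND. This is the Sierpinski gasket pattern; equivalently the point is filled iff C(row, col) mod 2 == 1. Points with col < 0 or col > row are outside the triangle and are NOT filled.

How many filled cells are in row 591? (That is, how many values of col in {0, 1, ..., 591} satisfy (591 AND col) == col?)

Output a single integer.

591 in binary = 1001001111
popcount(591) = number of 1-bits in 1001001111 = 6
A col c satisfies (591 AND c) == c iff every set bit of c is also set in 591; each of the 6 set bits of 591 can independently be on or off in c.
count = 2^6 = 64

Answer: 64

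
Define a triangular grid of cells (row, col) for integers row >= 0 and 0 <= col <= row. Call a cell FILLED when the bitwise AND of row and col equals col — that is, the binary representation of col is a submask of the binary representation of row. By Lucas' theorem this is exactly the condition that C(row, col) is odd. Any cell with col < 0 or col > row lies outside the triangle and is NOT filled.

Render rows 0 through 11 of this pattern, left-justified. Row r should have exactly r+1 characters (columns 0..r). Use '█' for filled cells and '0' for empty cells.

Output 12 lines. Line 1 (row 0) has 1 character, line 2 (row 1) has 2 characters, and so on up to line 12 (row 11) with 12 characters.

r0=0: █
r1=1: ██
r2=10: █0█
r3=11: ████
r4=100: █000█
r5=101: ██00██
r6=110: █0█0█0█
r7=111: ████████
r8=1000: █0000000█
r9=1001: ██000000██
r10=1010: █0█00000█0█
r11=1011: ████0000████

Answer: █
██
█0█
████
█000█
██00██
█0█0█0█
████████
█0000000█
██000000██
█0█00000█0█
████0000████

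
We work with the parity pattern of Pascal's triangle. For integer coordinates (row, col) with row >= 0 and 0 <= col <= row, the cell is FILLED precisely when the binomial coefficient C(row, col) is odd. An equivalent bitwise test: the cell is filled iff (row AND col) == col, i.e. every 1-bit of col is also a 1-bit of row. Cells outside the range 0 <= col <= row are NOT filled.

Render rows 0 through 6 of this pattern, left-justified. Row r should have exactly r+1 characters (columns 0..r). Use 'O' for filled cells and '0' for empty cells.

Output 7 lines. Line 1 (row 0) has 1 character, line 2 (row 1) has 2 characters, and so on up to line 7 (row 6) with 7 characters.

Answer: O
OO
O0O
OOOO
O000O
OO00OO
O0O0O0O

Derivation:
r0=0: O
r1=1: OO
r2=10: O0O
r3=11: OOOO
r4=100: O000O
r5=101: OO00OO
r6=110: O0O0O0O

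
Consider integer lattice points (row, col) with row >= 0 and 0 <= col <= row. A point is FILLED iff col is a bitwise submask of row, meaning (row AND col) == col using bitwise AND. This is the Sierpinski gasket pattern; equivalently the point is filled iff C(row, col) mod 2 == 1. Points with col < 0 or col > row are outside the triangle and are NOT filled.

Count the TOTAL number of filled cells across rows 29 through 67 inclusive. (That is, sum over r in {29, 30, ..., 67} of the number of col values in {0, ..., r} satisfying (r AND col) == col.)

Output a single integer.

Answer: 568

Derivation:
r29=11101 pc4: +16 =16
r30=11110 pc4: +16 =32
r31=11111 pc5: +32 =64
r32=100000 pc1: +2 =66
r33=100001 pc2: +4 =70
r34=100010 pc2: +4 =74
r35=100011 pc3: +8 =82
r36=100100 pc2: +4 =86
r37=100101 pc3: +8 =94
r38=100110 pc3: +8 =102
r39=100111 pc4: +16 =118
r40=101000 pc2: +4 =122
r41=101001 pc3: +8 =130
r42=101010 pc3: +8 =138
r43=101011 pc4: +16 =154
r44=101100 pc3: +8 =162
r45=101101 pc4: +16 =178
r46=101110 pc4: +16 =194
r47=101111 pc5: +32 =226
r48=110000 pc2: +4 =230
r49=110001 pc3: +8 =238
r50=110010 pc3: +8 =246
r51=110011 pc4: +16 =262
r52=110100 pc3: +8 =270
r53=110101 pc4: +16 =286
r54=110110 pc4: +16 =302
r55=110111 pc5: +32 =334
r56=111000 pc3: +8 =342
r57=111001 pc4: +16 =358
r58=111010 pc4: +16 =374
r59=111011 pc5: +32 =406
r60=111100 pc4: +16 =422
r61=111101 pc5: +32 =454
r62=111110 pc5: +32 =486
r63=111111 pc6: +64 =550
r64=1000000 pc1: +2 =552
r65=1000001 pc2: +4 =556
r66=1000010 pc2: +4 =560
r67=1000011 pc3: +8 =568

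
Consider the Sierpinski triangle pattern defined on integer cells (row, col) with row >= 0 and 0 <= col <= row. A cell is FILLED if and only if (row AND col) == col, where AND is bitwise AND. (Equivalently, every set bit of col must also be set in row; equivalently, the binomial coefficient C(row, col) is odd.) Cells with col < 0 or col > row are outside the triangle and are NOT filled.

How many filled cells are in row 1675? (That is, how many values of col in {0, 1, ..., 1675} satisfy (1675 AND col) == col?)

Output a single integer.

1675 in binary = 11010001011
popcount(1675) = number of 1-bits in 11010001011 = 6
A col c satisfies (1675 AND c) == c iff every set bit of c is also set in 1675; each of the 6 set bits of 1675 can independently be on or off in c.
count = 2^6 = 64

Answer: 64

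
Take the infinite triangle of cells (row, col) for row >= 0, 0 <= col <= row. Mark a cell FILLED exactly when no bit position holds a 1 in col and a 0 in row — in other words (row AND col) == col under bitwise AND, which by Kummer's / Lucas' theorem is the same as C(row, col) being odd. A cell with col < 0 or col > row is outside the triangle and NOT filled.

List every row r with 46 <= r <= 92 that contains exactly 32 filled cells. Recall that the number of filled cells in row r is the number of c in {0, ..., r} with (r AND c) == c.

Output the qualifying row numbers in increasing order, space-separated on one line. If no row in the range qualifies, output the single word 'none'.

Answer: 47 55 59 61 62 79 87 91

Derivation:
Row r has 2^popcount(r) filled cells, so we need popcount(r) = log2(32) = 5.
Scan r = 46..92 and keep those with exactly 5 one-bits:
r=46=101110 popcount=4 -> skip
r=47=101111 popcount=5 -> KEEP
r=48=110000 popcount=2 -> skip
r=49=110001 popcount=3 -> skip
r=50=110010 popcount=3 -> skip
r=51=110011 popcount=4 -> skip
r=52=110100 popcount=3 -> skip
r=53=110101 popcount=4 -> skip
r=54=110110 popcount=4 -> skip
r=55=110111 popcount=5 -> KEEP
r=56=111000 popcount=3 -> skip
r=57=111001 popcount=4 -> skip
r=58=111010 popcount=4 -> skip
r=59=111011 popcount=5 -> KEEP
r=60=111100 popcount=4 -> skip
r=61=111101 popcount=5 -> KEEP
r=62=111110 popcount=5 -> KEEP
r=63=111111 popcount=6 -> skip
r=64=1000000 popcount=1 -> skip
r=65=1000001 popcount=2 -> skip
r=66=1000010 popcount=2 -> skip
r=67=1000011 popcount=3 -> skip
r=68=1000100 popcount=2 -> skip
r=69=1000101 popcount=3 -> skip
r=70=1000110 popcount=3 -> skip
r=71=1000111 popcount=4 -> skip
r=72=1001000 popcount=2 -> skip
r=73=1001001 popcount=3 -> skip
r=74=1001010 popcount=3 -> skip
r=75=1001011 popcount=4 -> skip
r=76=1001100 popcount=3 -> skip
r=77=1001101 popcount=4 -> skip
r=78=1001110 popcount=4 -> skip
r=79=1001111 popcount=5 -> KEEP
r=80=1010000 popcount=2 -> skip
r=81=1010001 popcount=3 -> skip
r=82=1010010 popcount=3 -> skip
r=83=1010011 popcount=4 -> skip
r=84=1010100 popcount=3 -> skip
r=85=1010101 popcount=4 -> skip
r=86=1010110 popcount=4 -> skip
r=87=1010111 popcount=5 -> KEEP
r=88=1011000 popcount=3 -> skip
r=89=1011001 popcount=4 -> skip
r=90=1011010 popcount=4 -> skip
r=91=1011011 popcount=5 -> KEEP
r=92=1011100 popcount=4 -> skip
Kept rows: 47 55 59 61 62 79 87 91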